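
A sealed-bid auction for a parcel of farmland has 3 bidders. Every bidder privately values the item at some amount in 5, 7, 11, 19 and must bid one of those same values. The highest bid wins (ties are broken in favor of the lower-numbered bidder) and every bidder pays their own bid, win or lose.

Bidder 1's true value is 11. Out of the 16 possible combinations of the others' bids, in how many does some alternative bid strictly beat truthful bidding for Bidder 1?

11

Others bid (5, 5): truth gives 0; bid 5 gives 6 > 0. Violating.
Others bid (5, 7): truth gives 0; bid 7 gives 4 > 0. Violating.
Others bid (5, 19): truth gives -11; bid 5 gives -5 > -11. Violating.
Others bid (7, 5): truth gives 0; bid 7 gives 4 > 0. Violating.
Others bid (5, 11): truth gives 0; no alternative beats it.
Others bid (7, 11): truth gives 0; no alternative beats it.
(Checking all 16 profiles: 11 have a profitable deviation, 5 do not.)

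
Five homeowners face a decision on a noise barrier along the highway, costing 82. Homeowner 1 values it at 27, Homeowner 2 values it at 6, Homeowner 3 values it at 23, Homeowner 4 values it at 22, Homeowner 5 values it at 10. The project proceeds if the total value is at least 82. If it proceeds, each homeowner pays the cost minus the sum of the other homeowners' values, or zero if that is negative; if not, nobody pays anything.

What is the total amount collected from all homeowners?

58

Total value 88 ≥ cost 82, so it is built.
Homeowner 1: others sum to 61; max(0, 82 - 61) = 21.
Homeowner 2: others sum to 82; max(0, 82 - 82) = 0.
Homeowner 3: others sum to 65; max(0, 82 - 65) = 17.
Homeowner 4: others sum to 66; max(0, 82 - 66) = 16.
Homeowner 5: others sum to 78; max(0, 82 - 78) = 4.
Total collected = 21 + 0 + 17 + 16 + 4 = 58.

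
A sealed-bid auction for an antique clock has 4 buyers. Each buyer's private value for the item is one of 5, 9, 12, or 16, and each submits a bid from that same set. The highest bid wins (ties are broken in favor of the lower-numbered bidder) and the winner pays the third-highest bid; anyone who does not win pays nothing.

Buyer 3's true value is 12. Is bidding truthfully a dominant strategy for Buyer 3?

Consider the case where Buyer 1 bids 5, Buyer 2 bids 5 and Buyer 4 bids 16.
Truthful bid 12: loses, pays 0, utility 0.
Bid 16 instead: wins, pays 5, utility 12 - 5 = 7.
Since 7 > 0, bidding 16 is strictly better here, so truthful bidding is not dominant.

No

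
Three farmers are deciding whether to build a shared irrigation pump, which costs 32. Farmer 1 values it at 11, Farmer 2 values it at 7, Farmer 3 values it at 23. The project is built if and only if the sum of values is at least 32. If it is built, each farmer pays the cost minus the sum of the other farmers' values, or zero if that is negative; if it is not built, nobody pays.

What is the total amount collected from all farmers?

Total value 41 ≥ cost 32, so it is built.
Farmer 1: others sum to 30; max(0, 32 - 30) = 2.
Farmer 2: others sum to 34; max(0, 32 - 34) = 0.
Farmer 3: others sum to 18; max(0, 32 - 18) = 14.
Total collected = 2 + 0 + 14 = 16.

16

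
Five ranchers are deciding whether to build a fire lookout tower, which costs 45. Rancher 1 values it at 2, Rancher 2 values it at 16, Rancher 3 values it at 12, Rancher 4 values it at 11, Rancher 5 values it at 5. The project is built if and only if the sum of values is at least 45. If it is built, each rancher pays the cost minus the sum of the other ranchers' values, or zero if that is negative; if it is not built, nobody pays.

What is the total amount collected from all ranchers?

Total value 46 ≥ cost 45, so it is built.
Rancher 1: others sum to 44; max(0, 45 - 44) = 1.
Rancher 2: others sum to 30; max(0, 45 - 30) = 15.
Rancher 3: others sum to 34; max(0, 45 - 34) = 11.
Rancher 4: others sum to 35; max(0, 45 - 35) = 10.
Rancher 5: others sum to 41; max(0, 45 - 41) = 4.
Total collected = 1 + 15 + 11 + 10 + 4 = 41.

41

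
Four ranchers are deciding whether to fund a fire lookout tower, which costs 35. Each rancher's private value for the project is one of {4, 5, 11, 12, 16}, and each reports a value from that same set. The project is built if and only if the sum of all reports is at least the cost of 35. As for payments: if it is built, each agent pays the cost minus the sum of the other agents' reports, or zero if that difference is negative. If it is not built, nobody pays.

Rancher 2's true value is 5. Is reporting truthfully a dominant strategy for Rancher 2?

Check each profile of the others' reports and compare truth against every alternative report.
Others report (4, 16, 16): truth gives 5, best alternative gives 5.
Others report (5, 16, 16): truth gives 5, best alternative gives 5.
Others report (11, 11, 16): truth gives 5, best alternative gives 5.
Others report (11, 12, 12): truth gives 5, best alternative gives 5.
Others report (11, 12, 16): truth gives 5, best alternative gives 5.
Others report (11, 16, 11): truth gives 5, best alternative gives 5.
(Remaining 119 profiles checked similarly; truth is weakly best in each.)
In every case the truthful report is at least as good as any alternative, so it is a dominant strategy.

Yes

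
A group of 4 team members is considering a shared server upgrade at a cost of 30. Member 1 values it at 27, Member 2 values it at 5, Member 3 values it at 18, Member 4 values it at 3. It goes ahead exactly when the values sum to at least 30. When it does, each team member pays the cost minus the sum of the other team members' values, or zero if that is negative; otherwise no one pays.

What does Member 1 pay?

Total value 53 ≥ cost 30, so the project is built.
The other team members' values sum to 26.
Cost minus that sum is 30 - 26 = 4.

4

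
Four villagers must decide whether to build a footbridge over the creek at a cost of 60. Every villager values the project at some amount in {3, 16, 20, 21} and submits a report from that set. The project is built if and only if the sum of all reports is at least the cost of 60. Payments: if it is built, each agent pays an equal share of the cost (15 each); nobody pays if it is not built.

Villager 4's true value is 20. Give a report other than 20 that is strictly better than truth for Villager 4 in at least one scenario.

21

Suppose Villager 1 reports 3, Villager 2 reports 16 and Villager 3 reports 20.
Report 20: project not built, utility 0.
Report 21: project built, pays 15, utility 20 - 15 = 5.
So reporting 21 beats truth here (5 > 0).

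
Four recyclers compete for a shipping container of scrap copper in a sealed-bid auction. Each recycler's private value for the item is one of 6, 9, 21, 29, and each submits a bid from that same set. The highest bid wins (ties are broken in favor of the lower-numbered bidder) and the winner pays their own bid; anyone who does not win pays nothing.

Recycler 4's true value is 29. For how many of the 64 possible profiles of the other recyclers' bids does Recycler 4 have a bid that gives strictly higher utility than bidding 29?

Others bid (6, 6, 6): truth gives 0; bid 9 gives 20 > 0. Violating.
Others bid (6, 6, 9): truth gives 0; bid 21 gives 8 > 0. Violating.
Others bid (6, 9, 6): truth gives 0; bid 21 gives 8 > 0. Violating.
Others bid (6, 9, 9): truth gives 0; bid 21 gives 8 > 0. Violating.
Others bid (6, 6, 21): truth gives 0; no alternative beats it.
Others bid (6, 6, 29): truth gives 0; no alternative beats it.
(Checking all 64 profiles: 8 have a profitable deviation, 56 do not.)

8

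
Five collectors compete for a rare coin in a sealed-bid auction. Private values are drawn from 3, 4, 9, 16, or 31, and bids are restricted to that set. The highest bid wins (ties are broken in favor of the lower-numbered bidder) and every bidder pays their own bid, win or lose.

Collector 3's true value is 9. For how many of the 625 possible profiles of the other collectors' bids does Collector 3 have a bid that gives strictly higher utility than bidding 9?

593

Others bid (3, 3, 3, 3): truth gives 0; bid 4 gives 5 > 0. Violating.
Others bid (3, 3, 3, 4): truth gives 0; bid 4 gives 5 > 0. Violating.
Others bid (3, 3, 3, 16): truth gives -9; bid 3 gives -3 > -9. Violating.
Others bid (3, 3, 3, 31): truth gives -9; bid 3 gives -3 > -9. Violating.
Others bid (3, 3, 3, 9): truth gives 0; no alternative beats it.
Others bid (3, 3, 4, 9): truth gives 0; no alternative beats it.
(Checking all 625 profiles: 593 have a profitable deviation, 32 do not.)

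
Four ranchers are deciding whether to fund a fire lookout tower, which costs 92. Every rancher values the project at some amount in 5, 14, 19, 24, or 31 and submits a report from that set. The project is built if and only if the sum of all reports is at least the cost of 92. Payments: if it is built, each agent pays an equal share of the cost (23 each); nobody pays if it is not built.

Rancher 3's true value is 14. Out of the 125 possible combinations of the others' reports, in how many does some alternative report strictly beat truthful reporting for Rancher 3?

9

Others report (19, 31, 31): truth gives -9; report 5 gives 0 > -9. Violating.
Others report (24, 24, 31): truth gives -9; report 5 gives 0 > -9. Violating.
Others report (24, 31, 24): truth gives -9; report 5 gives 0 > -9. Violating.
Others report (24, 31, 31): truth gives -9; report 5 gives 0 > -9. Violating.
Others report (5, 5, 5): truth gives 0; no alternative beats it.
Others report (5, 5, 14): truth gives 0; no alternative beats it.
(Checking all 125 profiles: 9 have a profitable deviation, 116 do not.)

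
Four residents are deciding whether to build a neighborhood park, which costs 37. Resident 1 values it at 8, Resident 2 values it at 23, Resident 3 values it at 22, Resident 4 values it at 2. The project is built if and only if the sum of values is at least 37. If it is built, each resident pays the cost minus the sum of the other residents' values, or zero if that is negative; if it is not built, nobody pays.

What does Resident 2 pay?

Total value 55 ≥ cost 37, so the project is built.
The other residents' values sum to 32.
Cost minus that sum is 37 - 32 = 5.

5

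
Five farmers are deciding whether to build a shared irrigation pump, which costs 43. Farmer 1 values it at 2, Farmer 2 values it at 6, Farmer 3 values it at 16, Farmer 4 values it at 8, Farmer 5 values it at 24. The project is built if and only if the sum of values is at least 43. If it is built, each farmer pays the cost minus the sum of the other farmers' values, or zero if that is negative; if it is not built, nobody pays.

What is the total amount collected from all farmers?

Total value 56 ≥ cost 43, so it is built.
Farmer 1: others sum to 54; max(0, 43 - 54) = 0.
Farmer 2: others sum to 50; max(0, 43 - 50) = 0.
Farmer 3: others sum to 40; max(0, 43 - 40) = 3.
Farmer 4: others sum to 48; max(0, 43 - 48) = 0.
Farmer 5: others sum to 32; max(0, 43 - 32) = 11.
Total collected = 0 + 0 + 3 + 0 + 11 = 14.

14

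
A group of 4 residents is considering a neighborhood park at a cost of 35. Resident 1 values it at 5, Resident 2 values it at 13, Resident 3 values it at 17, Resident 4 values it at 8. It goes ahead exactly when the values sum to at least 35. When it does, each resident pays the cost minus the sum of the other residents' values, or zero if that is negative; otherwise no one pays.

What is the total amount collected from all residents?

Total value 43 ≥ cost 35, so it is built.
Resident 1: others sum to 38; max(0, 35 - 38) = 0.
Resident 2: others sum to 30; max(0, 35 - 30) = 5.
Resident 3: others sum to 26; max(0, 35 - 26) = 9.
Resident 4: others sum to 35; max(0, 35 - 35) = 0.
Total collected = 0 + 5 + 9 + 0 = 14.

14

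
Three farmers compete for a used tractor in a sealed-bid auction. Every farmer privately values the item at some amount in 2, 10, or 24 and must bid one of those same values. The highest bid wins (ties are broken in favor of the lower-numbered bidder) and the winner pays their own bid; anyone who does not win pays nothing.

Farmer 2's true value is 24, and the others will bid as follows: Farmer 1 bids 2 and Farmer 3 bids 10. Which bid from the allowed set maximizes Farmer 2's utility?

10

Bid 2: loses, pays 0, utility 0.
Bid 10: wins, pays 10, utility 24 - 10 = 14.
Bid 24: wins, pays 24, utility 24 - 24 = 0.
The best choice is 10 with utility 14.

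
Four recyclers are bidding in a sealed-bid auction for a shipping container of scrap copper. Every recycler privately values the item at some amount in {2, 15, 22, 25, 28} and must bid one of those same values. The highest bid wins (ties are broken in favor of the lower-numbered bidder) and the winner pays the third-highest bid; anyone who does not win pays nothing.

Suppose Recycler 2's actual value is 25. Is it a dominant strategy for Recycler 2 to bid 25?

No

Consider the case where Recycler 1 bids 2, Recycler 3 bids 2 and Recycler 4 bids 28.
Truthful bid 25: loses, pays 0, utility 0.
Bid 28 instead: wins, pays 2, utility 25 - 2 = 23.
Since 23 > 0, bidding 28 is strictly better here, so truthful bidding is not dominant.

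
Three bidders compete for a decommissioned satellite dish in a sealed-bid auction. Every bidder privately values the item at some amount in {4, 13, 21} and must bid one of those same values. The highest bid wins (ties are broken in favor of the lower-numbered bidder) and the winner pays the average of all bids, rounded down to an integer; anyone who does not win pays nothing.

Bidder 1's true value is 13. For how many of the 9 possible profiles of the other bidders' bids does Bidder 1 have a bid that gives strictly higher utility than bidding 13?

Others bid (4, 4): truth gives 6; bid 4 gives 9 > 6. Violating.
Others bid (4, 13): truth gives 3; no alternative beats it.
Others bid (4, 21): truth gives 0; no alternative beats it.
(Checking all 9 profiles: 1 has a profitable deviation, 8 do not.)

1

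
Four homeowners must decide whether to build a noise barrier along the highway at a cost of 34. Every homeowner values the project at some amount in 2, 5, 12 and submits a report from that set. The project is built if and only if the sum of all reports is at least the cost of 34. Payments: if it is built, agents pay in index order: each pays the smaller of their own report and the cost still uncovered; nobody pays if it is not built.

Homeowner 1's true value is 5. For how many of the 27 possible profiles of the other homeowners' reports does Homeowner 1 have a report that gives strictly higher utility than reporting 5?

Others report (12, 12, 12): truth gives 0; report 2 gives 3 > 0. Violating.
Others report (2, 2, 2): truth gives 0; no alternative beats it.
Others report (2, 2, 5): truth gives 0; no alternative beats it.
(Checking all 27 profiles: 1 has a profitable deviation, 26 do not.)

1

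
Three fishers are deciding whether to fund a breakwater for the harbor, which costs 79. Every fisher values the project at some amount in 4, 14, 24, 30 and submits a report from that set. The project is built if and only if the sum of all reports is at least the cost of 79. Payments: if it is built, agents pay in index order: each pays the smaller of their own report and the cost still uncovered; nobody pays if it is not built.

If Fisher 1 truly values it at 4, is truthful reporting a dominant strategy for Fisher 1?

Check each profile of the others' reports and compare truth against every alternative report.
Others report (4, 4): truth gives 0, best alternative gives 0.
Others report (4, 14): truth gives 0, best alternative gives 0.
Others report (4, 24): truth gives 0, best alternative gives 0.
Others report (4, 30): truth gives 0, best alternative gives 0.
Others report (14, 4): truth gives 0, best alternative gives 0.
Others report (14, 14): truth gives 0, best alternative gives 0.
(Remaining 10 profiles checked similarly; truth is weakly best in each.)
In every case the truthful report is at least as good as any alternative, so it is a dominant strategy.

Yes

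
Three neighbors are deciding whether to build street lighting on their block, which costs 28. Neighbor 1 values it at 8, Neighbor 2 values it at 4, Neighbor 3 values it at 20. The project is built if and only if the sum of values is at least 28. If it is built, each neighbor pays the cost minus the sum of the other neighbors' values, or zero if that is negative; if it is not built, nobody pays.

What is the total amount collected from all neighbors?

20

Total value 32 ≥ cost 28, so it is built.
Neighbor 1: others sum to 24; max(0, 28 - 24) = 4.
Neighbor 2: others sum to 28; max(0, 28 - 28) = 0.
Neighbor 3: others sum to 12; max(0, 28 - 12) = 16.
Total collected = 4 + 0 + 16 = 20.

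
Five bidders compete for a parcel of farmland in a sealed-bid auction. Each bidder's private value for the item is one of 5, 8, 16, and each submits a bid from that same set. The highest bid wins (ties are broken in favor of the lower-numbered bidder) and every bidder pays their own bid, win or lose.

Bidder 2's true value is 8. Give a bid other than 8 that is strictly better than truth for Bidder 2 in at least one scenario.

5

Suppose Bidder 1 bids 5, Bidder 3 bids 5, Bidder 4 bids 5 and Bidder 5 bids 16.
Bid 8: loses but pays 8, utility -8.
Bid 5: loses but pays 5, utility -5.
So bidding 5 beats truth here (-5 > -8).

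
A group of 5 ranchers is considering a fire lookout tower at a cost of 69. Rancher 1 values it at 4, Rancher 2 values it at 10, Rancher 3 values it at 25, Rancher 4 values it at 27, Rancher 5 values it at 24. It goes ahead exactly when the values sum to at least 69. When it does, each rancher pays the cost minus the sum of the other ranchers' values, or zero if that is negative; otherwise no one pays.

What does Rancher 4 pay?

Total value 90 ≥ cost 69, so the project is built.
The other ranchers' values sum to 63.
Cost minus that sum is 69 - 63 = 6.

6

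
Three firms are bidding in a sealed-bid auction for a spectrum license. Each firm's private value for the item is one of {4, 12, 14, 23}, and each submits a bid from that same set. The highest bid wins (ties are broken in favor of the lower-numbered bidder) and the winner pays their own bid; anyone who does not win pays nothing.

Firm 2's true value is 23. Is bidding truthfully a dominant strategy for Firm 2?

Consider the case where Firm 1 bids 4 and Firm 3 bids 4.
Truthful bid 23: wins, pays 23, utility 23 - 23 = 0.
Bid 12 instead: wins, pays 12, utility 23 - 12 = 11.
Since 11 > 0, bidding 12 is strictly better here, so truthful bidding is not dominant.

No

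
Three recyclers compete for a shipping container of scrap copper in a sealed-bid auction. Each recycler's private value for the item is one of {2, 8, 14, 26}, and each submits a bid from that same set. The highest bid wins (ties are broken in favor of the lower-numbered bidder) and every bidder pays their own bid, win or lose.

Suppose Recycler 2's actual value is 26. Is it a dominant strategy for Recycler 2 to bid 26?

No

Consider the case where Recycler 1 bids 2 and Recycler 3 bids 2.
Truthful bid 26: wins, pays 26, utility 26 - 26 = 0.
Bid 8 instead: wins, pays 8, utility 26 - 8 = 18.
Since 18 > 0, bidding 8 is strictly better here, so truthful bidding is not dominant.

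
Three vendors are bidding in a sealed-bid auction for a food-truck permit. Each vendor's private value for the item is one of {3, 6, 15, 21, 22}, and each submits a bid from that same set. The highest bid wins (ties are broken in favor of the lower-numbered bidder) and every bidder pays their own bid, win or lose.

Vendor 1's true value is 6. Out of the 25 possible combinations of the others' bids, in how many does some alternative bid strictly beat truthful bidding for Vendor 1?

Others bid (3, 3): truth gives 0; bid 3 gives 3 > 0. Violating.
Others bid (3, 15): truth gives -6; bid 3 gives -3 > -6. Violating.
Others bid (3, 21): truth gives -6; bid 3 gives -3 > -6. Violating.
Others bid (3, 22): truth gives -6; bid 3 gives -3 > -6. Violating.
Others bid (3, 6): truth gives 0; no alternative beats it.
Others bid (6, 3): truth gives 0; no alternative beats it.
(Checking all 25 profiles: 22 have a profitable deviation, 3 do not.)

22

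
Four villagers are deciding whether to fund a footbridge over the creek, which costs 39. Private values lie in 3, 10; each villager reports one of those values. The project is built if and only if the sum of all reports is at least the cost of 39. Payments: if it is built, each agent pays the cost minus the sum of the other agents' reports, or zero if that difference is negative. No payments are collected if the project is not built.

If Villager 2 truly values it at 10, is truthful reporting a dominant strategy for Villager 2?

Yes

Check each profile of the others' reports and compare truth against every alternative report.
Others report (10, 10, 10): truth gives 1, best alternative gives 0.
Others report (3, 3, 3): truth gives 0, best alternative gives 0.
Others report (3, 3, 10): truth gives 0, best alternative gives 0.
Others report (3, 10, 3): truth gives 0, best alternative gives 0.
Others report (3, 10, 10): truth gives 0, best alternative gives 0.
Others report (10, 3, 3): truth gives 0, best alternative gives 0.
(Remaining 2 profiles checked similarly; truth is weakly best in each.)
In every case the truthful report is at least as good as any alternative, so it is a dominant strategy.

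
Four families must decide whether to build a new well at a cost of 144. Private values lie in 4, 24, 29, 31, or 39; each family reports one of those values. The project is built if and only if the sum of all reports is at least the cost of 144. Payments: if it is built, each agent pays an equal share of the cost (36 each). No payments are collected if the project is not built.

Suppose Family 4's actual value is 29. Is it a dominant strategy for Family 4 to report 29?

Consider the case where Family 1 reports 39, Family 2 reports 39 and Family 3 reports 39.
Truthful report 29: project built, pays 36, utility 29 - 36 = -7.
Report 4 instead: project not built, utility 0.
Since 0 > -7, reporting 4 is strictly better here, so truthful reporting is not dominant.

No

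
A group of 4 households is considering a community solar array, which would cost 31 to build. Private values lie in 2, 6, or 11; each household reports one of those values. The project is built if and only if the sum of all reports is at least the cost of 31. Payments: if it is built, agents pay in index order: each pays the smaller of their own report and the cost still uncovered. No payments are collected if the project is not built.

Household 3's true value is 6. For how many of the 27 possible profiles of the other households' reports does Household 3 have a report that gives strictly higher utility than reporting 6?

1

Others report (11, 11, 11): truth gives 0; report 2 gives 4 > 0. Violating.
Others report (2, 2, 2): truth gives 0; no alternative beats it.
Others report (2, 2, 6): truth gives 0; no alternative beats it.
(Checking all 27 profiles: 1 has a profitable deviation, 26 do not.)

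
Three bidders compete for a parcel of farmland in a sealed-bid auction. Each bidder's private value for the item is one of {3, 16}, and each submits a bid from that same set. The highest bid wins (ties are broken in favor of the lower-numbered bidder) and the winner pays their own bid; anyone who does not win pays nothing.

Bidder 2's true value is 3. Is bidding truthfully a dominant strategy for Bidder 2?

Check each profile of the others' bids and compare truth against every alternative bid.
Others bid (3, 3): truth gives 0, best alternative gives -13.
Others bid (3, 16): truth gives 0, best alternative gives -13.
Others bid (16, 3): truth gives 0, best alternative gives 0.
Others bid (16, 16): truth gives 0, best alternative gives 0.
In every case the truthful bid is at least as good as any alternative, so it is a dominant strategy.

Yes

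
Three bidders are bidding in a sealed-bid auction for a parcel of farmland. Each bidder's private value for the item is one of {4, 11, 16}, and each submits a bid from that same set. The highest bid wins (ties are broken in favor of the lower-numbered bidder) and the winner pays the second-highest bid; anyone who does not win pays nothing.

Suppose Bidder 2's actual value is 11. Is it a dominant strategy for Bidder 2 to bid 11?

Yes

Check each profile of the others' bids and compare truth against every alternative bid.
Others bid (4, 4): truth gives 7, best alternative gives 7.
Others bid (4, 11): truth gives 0, best alternative gives 0.
Others bid (4, 16): truth gives 0, best alternative gives 0.
Others bid (11, 4): truth gives 0, best alternative gives 0.
Others bid (11, 11): truth gives 0, best alternative gives 0.
Others bid (11, 16): truth gives 0, best alternative gives 0.
(Remaining 3 profiles checked similarly; truth is weakly best in each.)
In every case the truthful bid is at least as good as any alternative, so it is a dominant strategy.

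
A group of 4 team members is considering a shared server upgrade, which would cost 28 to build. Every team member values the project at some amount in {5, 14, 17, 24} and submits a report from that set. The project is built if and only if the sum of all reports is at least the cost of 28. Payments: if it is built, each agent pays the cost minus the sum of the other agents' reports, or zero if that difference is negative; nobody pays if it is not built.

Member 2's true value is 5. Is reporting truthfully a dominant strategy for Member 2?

Yes

Check each profile of the others' reports and compare truth against every alternative report.
Others report (5, 5, 5): truth gives 0, best alternative gives -8.
Others report (5, 5, 24): truth gives 5, best alternative gives 5.
Others report (5, 14, 14): truth gives 5, best alternative gives 5.
Others report (5, 14, 17): truth gives 5, best alternative gives 5.
Others report (5, 14, 24): truth gives 5, best alternative gives 5.
Others report (5, 17, 14): truth gives 5, best alternative gives 5.
(Remaining 58 profiles checked similarly; truth is weakly best in each.)
In every case the truthful report is at least as good as any alternative, so it is a dominant strategy.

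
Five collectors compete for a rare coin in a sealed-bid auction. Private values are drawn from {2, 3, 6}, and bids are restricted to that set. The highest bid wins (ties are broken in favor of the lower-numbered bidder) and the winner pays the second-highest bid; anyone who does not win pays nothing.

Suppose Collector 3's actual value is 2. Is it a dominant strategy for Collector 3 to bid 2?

Yes

Check each profile of the others' bids and compare truth against every alternative bid.
Others bid (2, 2, 2, 3): truth gives 0, best alternative gives -1.
Others bid (2, 2, 3, 2): truth gives 0, best alternative gives -1.
Others bid (2, 2, 3, 3): truth gives 0, best alternative gives -1.
Others bid (2, 2, 2, 2): truth gives 0, best alternative gives 0.
Others bid (2, 2, 2, 6): truth gives 0, best alternative gives 0.
Others bid (2, 2, 3, 6): truth gives 0, best alternative gives 0.
(Remaining 75 profiles checked similarly; truth is weakly best in each.)
In every case the truthful bid is at least as good as any alternative, so it is a dominant strategy.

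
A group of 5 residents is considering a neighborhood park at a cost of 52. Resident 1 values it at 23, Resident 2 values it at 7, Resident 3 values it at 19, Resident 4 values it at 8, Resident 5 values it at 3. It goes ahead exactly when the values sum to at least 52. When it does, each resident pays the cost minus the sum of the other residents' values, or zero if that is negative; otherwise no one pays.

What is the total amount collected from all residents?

26

Total value 60 ≥ cost 52, so it is built.
Resident 1: others sum to 37; max(0, 52 - 37) = 15.
Resident 2: others sum to 53; max(0, 52 - 53) = 0.
Resident 3: others sum to 41; max(0, 52 - 41) = 11.
Resident 4: others sum to 52; max(0, 52 - 52) = 0.
Resident 5: others sum to 57; max(0, 52 - 57) = 0.
Total collected = 15 + 0 + 11 + 0 + 0 = 26.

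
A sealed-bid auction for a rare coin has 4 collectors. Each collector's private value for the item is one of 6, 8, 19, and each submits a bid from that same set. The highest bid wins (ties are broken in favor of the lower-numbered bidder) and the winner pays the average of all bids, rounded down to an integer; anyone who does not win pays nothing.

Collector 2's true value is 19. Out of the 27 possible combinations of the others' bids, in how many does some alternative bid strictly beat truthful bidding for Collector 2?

4

Others bid (6, 6, 6): truth gives 10; bid 8 gives 13 > 10. Violating.
Others bid (6, 6, 8): truth gives 10; bid 8 gives 12 > 10. Violating.
Others bid (6, 8, 6): truth gives 10; bid 8 gives 12 > 10. Violating.
Others bid (6, 8, 8): truth gives 9; bid 8 gives 12 > 9. Violating.
Others bid (6, 6, 19): truth gives 7; no alternative beats it.
Others bid (6, 8, 19): truth gives 6; no alternative beats it.
(Checking all 27 profiles: 4 have a profitable deviation, 23 do not.)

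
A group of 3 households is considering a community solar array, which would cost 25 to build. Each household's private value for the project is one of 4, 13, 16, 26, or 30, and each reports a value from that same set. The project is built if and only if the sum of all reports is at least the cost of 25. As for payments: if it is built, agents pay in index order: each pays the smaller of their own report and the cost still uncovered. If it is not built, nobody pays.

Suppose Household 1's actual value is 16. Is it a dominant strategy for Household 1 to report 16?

No

Consider the case where Household 2 reports 4 and Household 3 reports 13.
Truthful report 16: project built, pays 16, utility 16 - 16 = 0.
Report 13 instead: project built, pays 13, utility 16 - 13 = 3.
Since 3 > 0, reporting 13 is strictly better here, so truthful reporting is not dominant.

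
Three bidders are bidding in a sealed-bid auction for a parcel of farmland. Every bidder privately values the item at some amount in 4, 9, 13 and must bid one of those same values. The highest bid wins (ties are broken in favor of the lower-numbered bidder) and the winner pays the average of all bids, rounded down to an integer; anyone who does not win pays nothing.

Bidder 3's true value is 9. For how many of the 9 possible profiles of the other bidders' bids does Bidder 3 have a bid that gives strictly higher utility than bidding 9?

Others bid (4, 9): truth gives 0; bid 13 gives 1 > 0. Violating.
Others bid (9, 4): truth gives 0; bid 13 gives 1 > 0. Violating.
Others bid (4, 4): truth gives 4; no alternative beats it.
Others bid (4, 13): truth gives 0; no alternative beats it.
(Checking all 9 profiles: 2 have a profitable deviation, 7 do not.)

2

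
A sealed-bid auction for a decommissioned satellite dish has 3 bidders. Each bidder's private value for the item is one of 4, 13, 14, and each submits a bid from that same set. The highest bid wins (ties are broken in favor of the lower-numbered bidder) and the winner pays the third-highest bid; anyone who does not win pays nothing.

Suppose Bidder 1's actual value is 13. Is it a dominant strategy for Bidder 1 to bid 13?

Consider the case where Bidder 2 bids 4 and Bidder 3 bids 14.
Truthful bid 13: loses, pays 0, utility 0.
Bid 14 instead: wins, pays 4, utility 13 - 4 = 9.
Since 9 > 0, bidding 14 is strictly better here, so truthful bidding is not dominant.

No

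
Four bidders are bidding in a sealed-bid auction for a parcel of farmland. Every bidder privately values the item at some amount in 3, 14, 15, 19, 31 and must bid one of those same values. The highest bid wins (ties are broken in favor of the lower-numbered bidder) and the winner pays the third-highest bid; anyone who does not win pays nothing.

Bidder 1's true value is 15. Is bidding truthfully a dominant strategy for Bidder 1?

No

Consider the case where Bidder 2 bids 3, Bidder 3 bids 3 and Bidder 4 bids 19.
Truthful bid 15: loses, pays 0, utility 0.
Bid 19 instead: wins, pays 3, utility 15 - 3 = 12.
Since 12 > 0, bidding 19 is strictly better here, so truthful bidding is not dominant.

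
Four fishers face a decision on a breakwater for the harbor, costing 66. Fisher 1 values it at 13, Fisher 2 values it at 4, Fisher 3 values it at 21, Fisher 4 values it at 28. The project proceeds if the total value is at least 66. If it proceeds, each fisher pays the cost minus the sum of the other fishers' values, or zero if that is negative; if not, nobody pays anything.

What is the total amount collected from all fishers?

Total value 66 ≥ cost 66, so it is built.
Fisher 1: others sum to 53; max(0, 66 - 53) = 13.
Fisher 2: others sum to 62; max(0, 66 - 62) = 4.
Fisher 3: others sum to 45; max(0, 66 - 45) = 21.
Fisher 4: others sum to 38; max(0, 66 - 38) = 28.
Total collected = 13 + 4 + 21 + 28 = 66.

66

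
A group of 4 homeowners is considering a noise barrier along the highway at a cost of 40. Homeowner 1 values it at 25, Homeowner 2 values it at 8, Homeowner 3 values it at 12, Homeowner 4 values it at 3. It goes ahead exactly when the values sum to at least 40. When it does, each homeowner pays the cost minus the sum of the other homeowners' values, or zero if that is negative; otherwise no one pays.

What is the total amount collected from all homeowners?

21

Total value 48 ≥ cost 40, so it is built.
Homeowner 1: others sum to 23; max(0, 40 - 23) = 17.
Homeowner 2: others sum to 40; max(0, 40 - 40) = 0.
Homeowner 3: others sum to 36; max(0, 40 - 36) = 4.
Homeowner 4: others sum to 45; max(0, 40 - 45) = 0.
Total collected = 17 + 0 + 4 + 0 = 21.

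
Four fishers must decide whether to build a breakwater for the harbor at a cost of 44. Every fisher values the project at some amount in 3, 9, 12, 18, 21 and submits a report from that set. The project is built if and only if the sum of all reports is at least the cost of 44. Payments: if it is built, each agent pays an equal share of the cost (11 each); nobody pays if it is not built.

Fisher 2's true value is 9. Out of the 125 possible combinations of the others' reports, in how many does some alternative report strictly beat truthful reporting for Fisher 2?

22

Others report (3, 12, 21): truth gives -2; report 3 gives 0 > -2. Violating.
Others report (3, 18, 18): truth gives -2; report 3 gives 0 > -2. Violating.
Others report (3, 21, 12): truth gives -2; report 3 gives 0 > -2. Violating.
Others report (9, 9, 18): truth gives -2; report 3 gives 0 > -2. Violating.
Others report (3, 3, 3): truth gives 0; no alternative beats it.
Others report (3, 3, 9): truth gives 0; no alternative beats it.
(Checking all 125 profiles: 22 have a profitable deviation, 103 do not.)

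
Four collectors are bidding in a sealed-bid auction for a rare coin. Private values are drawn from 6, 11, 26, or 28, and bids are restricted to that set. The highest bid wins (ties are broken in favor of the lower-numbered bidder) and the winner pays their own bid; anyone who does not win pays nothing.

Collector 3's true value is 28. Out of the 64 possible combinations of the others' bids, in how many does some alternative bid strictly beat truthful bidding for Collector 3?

12

Others bid (6, 6, 6): truth gives 0; bid 11 gives 17 > 0. Violating.
Others bid (6, 6, 11): truth gives 0; bid 11 gives 17 > 0. Violating.
Others bid (6, 6, 26): truth gives 0; bid 26 gives 2 > 0. Violating.
Others bid (6, 11, 6): truth gives 0; bid 26 gives 2 > 0. Violating.
Others bid (6, 6, 28): truth gives 0; no alternative beats it.
Others bid (6, 11, 28): truth gives 0; no alternative beats it.
(Checking all 64 profiles: 12 have a profitable deviation, 52 do not.)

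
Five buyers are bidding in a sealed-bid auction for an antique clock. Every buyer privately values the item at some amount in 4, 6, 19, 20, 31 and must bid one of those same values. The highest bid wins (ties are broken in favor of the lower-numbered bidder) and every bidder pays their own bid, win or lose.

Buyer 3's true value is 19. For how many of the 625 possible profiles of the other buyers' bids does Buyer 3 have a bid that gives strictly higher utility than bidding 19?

Others bid (4, 4, 4, 4): truth gives 0; bid 6 gives 13 > 0. Violating.
Others bid (4, 4, 4, 6): truth gives 0; bid 6 gives 13 > 0. Violating.
Others bid (4, 4, 4, 20): truth gives -19; bid 20 gives -1 > -19. Violating.
Others bid (4, 4, 4, 31): truth gives -19; bid 4 gives -4 > -19. Violating.
Others bid (4, 4, 4, 19): truth gives 0; no alternative beats it.
Others bid (4, 4, 6, 19): truth gives 0; no alternative beats it.
(Checking all 625 profiles: 593 have a profitable deviation, 32 do not.)

593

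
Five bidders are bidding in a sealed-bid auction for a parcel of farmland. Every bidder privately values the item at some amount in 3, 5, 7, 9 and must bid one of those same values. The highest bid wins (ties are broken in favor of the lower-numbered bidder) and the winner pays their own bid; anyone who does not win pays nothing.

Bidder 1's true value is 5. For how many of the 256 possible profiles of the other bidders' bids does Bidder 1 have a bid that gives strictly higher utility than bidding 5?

Others bid (3, 3, 3, 3): truth gives 0; bid 3 gives 2 > 0. Violating.
Others bid (3, 3, 3, 5): truth gives 0; no alternative beats it.
Others bid (3, 3, 3, 7): truth gives 0; no alternative beats it.
(Checking all 256 profiles: 1 has a profitable deviation, 255 do not.)

1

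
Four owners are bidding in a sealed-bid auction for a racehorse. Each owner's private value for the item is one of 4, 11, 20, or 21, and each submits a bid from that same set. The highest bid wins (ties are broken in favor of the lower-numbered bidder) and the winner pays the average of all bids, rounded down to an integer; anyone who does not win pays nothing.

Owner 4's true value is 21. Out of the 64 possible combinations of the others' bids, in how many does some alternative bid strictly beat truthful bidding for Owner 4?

4

Others bid (4, 4, 4): truth gives 13; bid 11 gives 16 > 13. Violating.
Others bid (4, 4, 11): truth gives 11; bid 20 gives 12 > 11. Violating.
Others bid (4, 11, 4): truth gives 11; bid 20 gives 12 > 11. Violating.
Others bid (11, 4, 4): truth gives 11; bid 20 gives 12 > 11. Violating.
Others bid (4, 4, 20): truth gives 9; no alternative beats it.
Others bid (4, 4, 21): truth gives 0; no alternative beats it.
(Checking all 64 profiles: 4 have a profitable deviation, 60 do not.)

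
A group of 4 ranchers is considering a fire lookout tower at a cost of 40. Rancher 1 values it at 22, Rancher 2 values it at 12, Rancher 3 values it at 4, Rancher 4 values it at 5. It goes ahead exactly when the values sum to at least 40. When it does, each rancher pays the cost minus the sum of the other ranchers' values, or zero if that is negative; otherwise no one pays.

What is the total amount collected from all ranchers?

31

Total value 43 ≥ cost 40, so it is built.
Rancher 1: others sum to 21; max(0, 40 - 21) = 19.
Rancher 2: others sum to 31; max(0, 40 - 31) = 9.
Rancher 3: others sum to 39; max(0, 40 - 39) = 1.
Rancher 4: others sum to 38; max(0, 40 - 38) = 2.
Total collected = 19 + 9 + 1 + 2 = 31.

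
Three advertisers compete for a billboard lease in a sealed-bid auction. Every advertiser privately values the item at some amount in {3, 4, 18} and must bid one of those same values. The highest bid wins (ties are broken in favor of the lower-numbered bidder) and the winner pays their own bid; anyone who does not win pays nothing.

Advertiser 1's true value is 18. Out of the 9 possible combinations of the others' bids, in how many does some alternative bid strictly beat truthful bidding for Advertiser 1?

Others bid (3, 3): truth gives 0; bid 3 gives 15 > 0. Violating.
Others bid (3, 4): truth gives 0; bid 4 gives 14 > 0. Violating.
Others bid (4, 3): truth gives 0; bid 4 gives 14 > 0. Violating.
Others bid (4, 4): truth gives 0; bid 4 gives 14 > 0. Violating.
Others bid (3, 18): truth gives 0; no alternative beats it.
Others bid (4, 18): truth gives 0; no alternative beats it.
(Checking all 9 profiles: 4 have a profitable deviation, 5 do not.)

4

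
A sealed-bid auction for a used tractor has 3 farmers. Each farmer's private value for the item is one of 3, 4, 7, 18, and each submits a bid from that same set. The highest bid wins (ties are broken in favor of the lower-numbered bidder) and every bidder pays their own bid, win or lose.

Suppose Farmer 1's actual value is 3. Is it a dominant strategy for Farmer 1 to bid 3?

No

Consider the case where Farmer 2 bids 3 and Farmer 3 bids 4.
Truthful bid 3: loses but pays 3, utility -3.
Bid 4 instead: wins, pays 4, utility 3 - 4 = -1.
Since -1 > -3, bidding 4 is strictly better here, so truthful bidding is not dominant.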